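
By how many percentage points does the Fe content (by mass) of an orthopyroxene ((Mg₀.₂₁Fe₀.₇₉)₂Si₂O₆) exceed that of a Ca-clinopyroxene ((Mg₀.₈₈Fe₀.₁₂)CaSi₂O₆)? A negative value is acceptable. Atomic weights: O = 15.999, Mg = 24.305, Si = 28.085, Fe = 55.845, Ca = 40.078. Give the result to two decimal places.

First mineral: 88.235 g Fe in 250.607 g formula = 35.21 wt% Fe.
Second mineral: 6.701 g Fe in 220.332 g formula = 3.04 wt% Fe.
35.21% − 3.04% gives a difference of 32.17 percentage points.

32.17 percentage points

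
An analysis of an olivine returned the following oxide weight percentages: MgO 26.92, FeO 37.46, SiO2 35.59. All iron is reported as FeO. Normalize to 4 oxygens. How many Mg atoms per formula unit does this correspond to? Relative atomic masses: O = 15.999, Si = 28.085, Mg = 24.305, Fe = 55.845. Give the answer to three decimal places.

26.92 wt% MgO ÷ 40.304 g/mol = 0.66792 mol, giving 0.66792 Mg and 0.66792 O.
37.46 wt% FeO ÷ 71.844 g/mol = 0.52141 mol, giving 0.52141 Fe and 0.52141 O.
35.59 wt% SiO2 ÷ 60.083 g/mol = 0.59235 mol, giving 0.59235 Si and 1.18470 O.
Oxygen sums to 2.37403; scaling by 4/2.37403 = 1.68490 puts the formula on 4 O.
Mg: 0.66792 × 1.68490 = 1.125 atoms per formula unit.

1.125 Mg apfu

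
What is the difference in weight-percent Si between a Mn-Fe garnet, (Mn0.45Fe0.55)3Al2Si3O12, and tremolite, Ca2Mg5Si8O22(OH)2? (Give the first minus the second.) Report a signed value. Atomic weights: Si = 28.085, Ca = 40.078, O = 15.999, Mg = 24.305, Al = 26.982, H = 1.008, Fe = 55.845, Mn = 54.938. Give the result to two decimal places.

-10.69 percentage points

First mineral: 84.255 g Si in 496.518 g formula = 16.97 wt% Si.
Second mineral: 224.680 g Si in 812.353 g formula = 27.66 wt% Si.
16.97% − 27.66% gives a difference of -10.69 percentage points.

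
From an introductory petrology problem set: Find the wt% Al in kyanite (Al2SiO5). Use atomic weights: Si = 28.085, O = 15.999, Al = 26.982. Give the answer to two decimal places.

33.30 wt%

Formula mass = 2·26.982 + 1·28.085 + 5·15.999 = 162.044 g/mol, of which 53.964 g is Al.
So Al makes up 53.964/162.044 = 0.3330 of the mass, i.e. 33.30%.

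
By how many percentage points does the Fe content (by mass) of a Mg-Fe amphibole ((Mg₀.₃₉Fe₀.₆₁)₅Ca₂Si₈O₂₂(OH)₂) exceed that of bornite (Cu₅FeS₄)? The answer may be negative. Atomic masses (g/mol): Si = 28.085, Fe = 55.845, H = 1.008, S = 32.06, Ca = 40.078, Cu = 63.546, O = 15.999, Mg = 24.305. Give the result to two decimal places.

First mineral: 170.327 g Fe in 908.550 g formula = 18.75 wt% Fe.
Second mineral: 55.845 g Fe in 501.815 g formula = 11.13 wt% Fe.
18.75% − 11.13% gives a difference of 7.62 percentage points.

7.62 percentage points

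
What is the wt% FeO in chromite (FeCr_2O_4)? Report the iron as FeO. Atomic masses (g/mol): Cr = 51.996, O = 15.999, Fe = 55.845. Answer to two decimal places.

32.10 wt%

Formula mass = 223.833 g/mol.
1 Fe → 1.0000 mol FeO per formula unit; M(FeO) = 71.844, so FeO mass = 71.844 g.
71.844/223.833 × 100 = 32.10 wt%.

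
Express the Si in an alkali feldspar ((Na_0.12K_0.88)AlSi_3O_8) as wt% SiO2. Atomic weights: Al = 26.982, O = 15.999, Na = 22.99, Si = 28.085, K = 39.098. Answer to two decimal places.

65.21 wt%

M((Na_0.12K_0.88)AlSi_3O_8) = 276.394 g/mol; M(SiO2) = 60.083 g/mol.
Moles SiO2 per formula unit = 3 Si ÷ 1 = 3.0000.
SiO2 fraction = (3.0000 × 60.083) / 276.394 = 180.249/276.394 = 0.6521.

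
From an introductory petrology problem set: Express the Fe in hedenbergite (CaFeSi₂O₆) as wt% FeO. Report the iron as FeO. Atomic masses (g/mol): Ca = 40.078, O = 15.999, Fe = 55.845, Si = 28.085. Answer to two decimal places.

Molar mass of CaFeSi₂O₆ = 1×40.078 + 1×55.845 + 2×28.085 + 6×15.999 = 248.087 g/mol.
Each formula unit contains 1 Fe, equivalent to 1/1 = 1.0000 mol FeO.
M(FeO) = 1×55.845 + 1×15.999 = 71.844 g/mol.
Mass of FeO per formula unit = 1.0000 × 71.844 = 71.844 g.
FeO wt% = 71.844 / 248.087 × 100 = 28.96%.

28.96 wt%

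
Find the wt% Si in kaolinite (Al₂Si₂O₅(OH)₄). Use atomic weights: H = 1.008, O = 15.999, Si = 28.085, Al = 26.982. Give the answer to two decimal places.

M(Al₂Si₂O₅(OH)₄) = 258.157 g/mol.
Si contributes 2 × 28.085 = 56.170 g per mole.
56.170/258.157 = 0.2176 → 21.76%.

21.76 mass %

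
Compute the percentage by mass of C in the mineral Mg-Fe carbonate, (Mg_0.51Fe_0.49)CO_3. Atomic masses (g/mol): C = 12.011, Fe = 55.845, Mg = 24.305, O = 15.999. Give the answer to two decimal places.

12.04 wt%

Molar mass of (Mg_0.51Fe_0.49)CO_3: 0.51*24.305 + 0.49*55.845 + 1*12.011 + 3*15.999 = 99.768 g/mol.
Mass of C per formula unit: 1 × 12.011 = 12.011 g.
Weight fraction C = 12.011 / 99.768 = 0.1204.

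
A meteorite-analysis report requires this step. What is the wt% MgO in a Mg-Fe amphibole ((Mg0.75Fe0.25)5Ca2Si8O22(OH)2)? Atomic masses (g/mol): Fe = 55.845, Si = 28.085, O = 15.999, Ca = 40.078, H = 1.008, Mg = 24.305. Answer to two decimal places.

Molar mass of (Mg0.75Fe0.25)5Ca2Si8O22(OH)2 = 3.75×24.305 + 1.25×55.845 + 2×40.078 + 8×28.085 + 24×15.999 + 2×1.008 = 851.778 g/mol.
Each formula unit contains 3.75 Mg, equivalent to 3.75/1 = 3.7500 mol MgO.
M(MgO) = 1×24.305 + 1×15.999 = 40.304 g/mol.
Mass of MgO per formula unit = 3.7500 × 40.304 = 151.140 g.
MgO wt% = 151.140 / 851.778 × 100 = 17.74%.

17.74 wt%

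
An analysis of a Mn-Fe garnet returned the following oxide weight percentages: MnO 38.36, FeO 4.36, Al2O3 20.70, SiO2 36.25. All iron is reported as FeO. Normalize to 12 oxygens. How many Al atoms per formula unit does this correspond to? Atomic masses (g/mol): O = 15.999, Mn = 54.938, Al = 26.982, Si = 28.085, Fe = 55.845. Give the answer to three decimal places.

38.36 wt% MnO ÷ 70.937 g/mol = 0.54076 mol, giving 0.54076 Mn and 0.54076 O.
4.36 wt% FeO ÷ 71.844 g/mol = 0.06069 mol, giving 0.06069 Fe and 0.06069 O.
20.70 wt% Al2O3 ÷ 101.961 g/mol = 0.20302 mol, giving 0.40604 Al and 0.60906 O.
36.25 wt% SiO2 ÷ 60.083 g/mol = 0.60333 mol, giving 0.60333 Si and 1.20666 O.
Oxygen sums to 2.41717; scaling by 12/2.41717 = 4.96448 puts the formula on 12 O.
Al: 0.40604 × 4.96448 = 2.016 atoms per formula unit.

2.016 Al apfu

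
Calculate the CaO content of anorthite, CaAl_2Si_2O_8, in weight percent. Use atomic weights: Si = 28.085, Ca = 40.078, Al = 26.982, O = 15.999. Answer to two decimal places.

20.16 wt%

Molar mass of CaAl_2Si_2O_8 = 1×40.078 + 2×26.982 + 2×28.085 + 8×15.999 = 278.204 g/mol.
Each formula unit contains 1 Ca, equivalent to 1/1 = 1.0000 mol CaO.
M(CaO) = 1×40.078 + 1×15.999 = 56.077 g/mol.
Mass of CaO per formula unit = 1.0000 × 56.077 = 56.077 g.
CaO wt% = 56.077 / 278.204 × 100 = 20.16%.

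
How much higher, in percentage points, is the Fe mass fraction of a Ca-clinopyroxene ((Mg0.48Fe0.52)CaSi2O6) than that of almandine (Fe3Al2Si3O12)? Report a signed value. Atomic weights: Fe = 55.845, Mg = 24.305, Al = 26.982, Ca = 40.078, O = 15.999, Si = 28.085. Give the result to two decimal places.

-21.19 percentage points

M((Mg0.48Fe0.52)CaSi2O6) = 232.948 g/mol, so wt% Fe = 29.039/232.948 × 100 = 12.47%.
M(Fe3Al2Si3O12) = 497.742 g/mol, so wt% Fe = 167.535/497.742 × 100 = 33.66%.
12.47 − 33.66 = -21.19 pp.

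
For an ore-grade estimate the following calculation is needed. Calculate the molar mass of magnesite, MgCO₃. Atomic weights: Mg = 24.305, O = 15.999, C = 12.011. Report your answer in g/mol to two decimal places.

84.31 g/mol

M = 1×24.305 + 1×12.011 + 3×15.999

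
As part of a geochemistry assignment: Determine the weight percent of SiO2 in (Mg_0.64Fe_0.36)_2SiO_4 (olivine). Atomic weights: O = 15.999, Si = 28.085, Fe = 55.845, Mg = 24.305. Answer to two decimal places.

Formula mass = 163.400 g/mol.
1 Si → 1.0000 mol SiO2 per formula unit; M(SiO2) = 60.083, so SiO2 mass = 60.083 g.
60.083/163.400 × 100 = 36.77 wt%.

36.77 wt%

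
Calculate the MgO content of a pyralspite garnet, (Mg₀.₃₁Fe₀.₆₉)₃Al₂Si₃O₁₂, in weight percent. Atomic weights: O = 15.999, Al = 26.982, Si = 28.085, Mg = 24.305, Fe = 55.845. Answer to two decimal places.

8.00 wt%

Formula mass = 468.410 g/mol.
0.93 Mg → 0.9300 mol MgO per formula unit; M(MgO) = 40.304, so MgO mass = 37.483 g.
37.483/468.410 × 100 = 8.00 wt%.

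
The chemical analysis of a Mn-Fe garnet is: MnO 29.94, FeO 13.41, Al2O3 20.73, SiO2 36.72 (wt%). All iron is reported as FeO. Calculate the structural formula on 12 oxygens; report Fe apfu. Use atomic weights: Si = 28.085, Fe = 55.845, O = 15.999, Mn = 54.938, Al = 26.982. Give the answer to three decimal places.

0.918 Fe apfu

29.94 wt% MnO ÷ 70.937 g/mol = 0.42206 mol, giving 0.42206 Mn and 0.42206 O.
13.41 wt% FeO ÷ 71.844 g/mol = 0.18665 mol, giving 0.18665 Fe and 0.18665 O.
20.73 wt% Al2O3 ÷ 101.961 g/mol = 0.20331 mol, giving 0.40662 Al and 0.60993 O.
36.72 wt% SiO2 ÷ 60.083 g/mol = 0.61115 mol, giving 0.61115 Si and 1.22230 O.
Oxygen sums to 2.44094; scaling by 12/2.44094 = 4.91614 puts the formula on 12 O.
Fe: 0.18665 × 4.91614 = 0.918 atoms per formula unit.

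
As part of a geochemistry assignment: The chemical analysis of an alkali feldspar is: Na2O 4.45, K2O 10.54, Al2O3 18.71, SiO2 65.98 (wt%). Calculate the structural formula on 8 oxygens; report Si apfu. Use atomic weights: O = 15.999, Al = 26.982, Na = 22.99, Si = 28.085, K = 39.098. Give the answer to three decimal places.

4.45 wt% Na2O ÷ 61.979 g/mol = 0.07180 mol, giving 0.14360 Na and 0.07180 O.
10.54 wt% K2O ÷ 94.195 g/mol = 0.11190 mol, giving 0.22380 K and 0.11190 O.
18.71 wt% Al2O3 ÷ 101.961 g/mol = 0.18350 mol, giving 0.36700 Al and 0.55050 O.
65.98 wt% SiO2 ÷ 60.083 g/mol = 1.09815 mol, giving 1.09815 Si and 2.19630 O.
Oxygen sums to 2.93050; scaling by 8/2.93050 = 2.72991 puts the formula on 8 O.
Si: 1.09815 × 2.72991 = 2.998 atoms per formula unit.

2.998 Si apfu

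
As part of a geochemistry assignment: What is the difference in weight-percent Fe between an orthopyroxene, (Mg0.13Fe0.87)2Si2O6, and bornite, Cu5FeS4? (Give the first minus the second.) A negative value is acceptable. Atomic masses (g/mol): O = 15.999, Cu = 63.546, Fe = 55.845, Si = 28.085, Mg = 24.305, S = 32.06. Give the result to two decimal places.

First mineral: 97.170 g Fe in 255.654 g formula = 38.01 wt% Fe.
Second mineral: 55.845 g Fe in 501.815 g formula = 11.13 wt% Fe.
38.01% − 11.13% gives a difference of 26.88 percentage points.

26.88 percentage points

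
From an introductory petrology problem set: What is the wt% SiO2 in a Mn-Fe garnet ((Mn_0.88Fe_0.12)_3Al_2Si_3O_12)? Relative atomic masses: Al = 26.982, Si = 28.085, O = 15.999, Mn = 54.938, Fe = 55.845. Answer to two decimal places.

Formula mass = 495.348 g/mol.
3 Si → 3.0000 mol SiO2 per formula unit; M(SiO2) = 60.083, so SiO2 mass = 180.249 g.
180.249/495.348 × 100 = 36.39 wt%.

36.39 wt%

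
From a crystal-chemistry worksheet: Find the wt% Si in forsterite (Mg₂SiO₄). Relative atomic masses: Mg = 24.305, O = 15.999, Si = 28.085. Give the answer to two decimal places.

Molar mass of Mg₂SiO₄: 2*24.305 + 1*28.085 + 4*15.999 = 140.691 g/mol.
Mass of Si per formula unit: 1 × 28.085 = 28.085 g.
Weight fraction Si = 28.085 / 140.691 = 0.1996.

19.96 mass %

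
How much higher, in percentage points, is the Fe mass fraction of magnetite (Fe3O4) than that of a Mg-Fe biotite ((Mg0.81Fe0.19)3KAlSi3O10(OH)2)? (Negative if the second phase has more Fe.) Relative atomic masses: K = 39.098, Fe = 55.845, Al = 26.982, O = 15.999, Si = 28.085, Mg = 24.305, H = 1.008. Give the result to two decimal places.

First mineral: 167.535 g Fe in 231.531 g formula = 72.36 wt% Fe.
Second mineral: 31.832 g Fe in 435.232 g formula = 7.31 wt% Fe.
72.36% − 7.31% gives a difference of 65.05 percentage points.

65.05 percentage points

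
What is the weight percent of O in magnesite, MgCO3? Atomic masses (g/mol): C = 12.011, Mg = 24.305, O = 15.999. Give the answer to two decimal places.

56.93 wt%

Formula mass = 1×24.305 + 1×12.011 + 3×15.999 = 84.313 g/mol, of which 47.997 g is O.
So O makes up 47.997/84.313 = 0.5693 of the mass, i.e. 56.93%.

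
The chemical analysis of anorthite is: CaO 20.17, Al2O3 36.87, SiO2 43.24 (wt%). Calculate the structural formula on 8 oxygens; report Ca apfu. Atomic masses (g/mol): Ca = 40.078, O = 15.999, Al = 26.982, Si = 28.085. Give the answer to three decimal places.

0.998 Ca apfu

20.17 wt% CaO ÷ 56.077 g/mol = 0.35968 mol, giving 0.35968 Ca and 0.35968 O.
36.87 wt% Al2O3 ÷ 101.961 g/mol = 0.36161 mol, giving 0.72322 Al and 1.08483 O.
43.24 wt% SiO2 ÷ 60.083 g/mol = 0.71967 mol, giving 0.71967 Si and 1.43934 O.
Oxygen sums to 2.88385; scaling by 8/2.88385 = 2.77407 puts the formula on 8 O.
Ca: 0.35968 × 2.77407 = 0.998 atoms per formula unit.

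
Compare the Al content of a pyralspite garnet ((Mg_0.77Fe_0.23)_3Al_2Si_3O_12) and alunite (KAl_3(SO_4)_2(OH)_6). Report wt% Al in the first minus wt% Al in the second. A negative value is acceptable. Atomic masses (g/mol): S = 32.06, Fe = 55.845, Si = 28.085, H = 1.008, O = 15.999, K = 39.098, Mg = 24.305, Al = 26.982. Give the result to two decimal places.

Al in (Mg_0.77Fe_0.23)_3Al_2Si_3O_12: molar mass 424.885 g/mol; 2×26.982 = 53.964 g → 12.70 wt%.
Al in KAl_3(SO_4)_2(OH)_6: molar mass 414.198 g/mol; 3×26.982 = 80.946 g → 19.54 wt%.
Difference = 12.70 − 19.54 = -6.84 percentage points.

-6.84 percentage points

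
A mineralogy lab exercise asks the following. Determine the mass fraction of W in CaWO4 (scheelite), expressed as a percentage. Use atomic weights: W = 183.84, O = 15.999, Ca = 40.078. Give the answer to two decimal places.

Formula mass = 1×40.078 + 1×183.84 + 4×15.999 = 287.914 g/mol, of which 183.840 g is W.
So W makes up 183.840/287.914 = 0.6385 of the mass, i.e. 63.85%.

63.85 weight percent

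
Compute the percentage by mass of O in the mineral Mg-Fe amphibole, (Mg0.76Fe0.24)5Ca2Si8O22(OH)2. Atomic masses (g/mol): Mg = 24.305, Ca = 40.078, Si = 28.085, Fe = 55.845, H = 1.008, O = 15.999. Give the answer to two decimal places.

Formula mass = 3.80*24.305 + 1.20*55.845 + 2*40.078 + 8*28.085 + 24*15.999 + 2*1.008 = 850.201 g/mol, of which 383.976 g is O.
So O makes up 383.976/850.201 = 0.4516 of the mass, i.e. 45.16%.

45.16 weight percent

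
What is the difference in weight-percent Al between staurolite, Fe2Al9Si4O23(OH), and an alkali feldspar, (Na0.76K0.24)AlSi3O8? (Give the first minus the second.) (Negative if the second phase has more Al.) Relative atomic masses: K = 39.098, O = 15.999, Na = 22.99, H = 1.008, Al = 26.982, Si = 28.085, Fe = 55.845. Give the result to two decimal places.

18.37 percentage points

First mineral: 242.838 g Al in 851.852 g formula = 28.51 wt% Al.
Second mineral: 26.982 g Al in 266.085 g formula = 10.14 wt% Al.
28.51% − 10.14% gives a difference of 18.37 percentage points.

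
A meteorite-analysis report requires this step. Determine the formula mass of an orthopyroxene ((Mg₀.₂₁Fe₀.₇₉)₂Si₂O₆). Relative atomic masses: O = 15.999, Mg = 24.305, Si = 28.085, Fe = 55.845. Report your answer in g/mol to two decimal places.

M = 0.42×24.305 + 1.58×55.845 + 2×28.085 + 6×15.999

250.61 g/mol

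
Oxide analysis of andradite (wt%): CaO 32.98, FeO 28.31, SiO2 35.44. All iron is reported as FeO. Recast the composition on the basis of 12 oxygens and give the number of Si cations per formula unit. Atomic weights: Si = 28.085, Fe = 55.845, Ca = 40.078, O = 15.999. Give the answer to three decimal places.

CaO: 32.98/56.077 = 0.58812 mol → 0.58812 mol Ca, 0.58812 mol O.
FeO: 28.31/71.844 = 0.39405 mol → 0.39405 mol Fe, 0.39405 mol O.
SiO2: 35.44/60.083 = 0.58985 mol → 0.58985 mol Si, 1.17970 mol O.
Total oxygen = 2.16187 mol. Normalization factor = 12/2.16187 = 5.55075.
Si per 12 O = 0.58985 × 5.55075 = 3.274.

3.274 Si apfu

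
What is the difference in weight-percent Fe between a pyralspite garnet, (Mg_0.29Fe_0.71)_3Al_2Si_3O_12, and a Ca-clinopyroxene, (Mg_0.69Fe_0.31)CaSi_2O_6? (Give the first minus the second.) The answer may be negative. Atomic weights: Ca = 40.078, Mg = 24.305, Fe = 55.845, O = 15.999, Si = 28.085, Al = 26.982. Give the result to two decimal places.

17.64 percentage points

M((Mg_0.29Fe_0.71)_3Al_2Si_3O_12) = 470.302 g/mol, so wt% Fe = 118.950/470.302 × 100 = 25.29%.
M((Mg_0.69Fe_0.31)CaSi_2O_6) = 226.324 g/mol, so wt% Fe = 17.312/226.324 × 100 = 7.65%.
25.29 − 7.65 = 17.64 pp.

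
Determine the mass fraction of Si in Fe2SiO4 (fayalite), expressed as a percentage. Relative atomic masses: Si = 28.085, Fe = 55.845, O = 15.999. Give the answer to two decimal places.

13.78 mass %

Formula mass = 2×55.845 + 1×28.085 + 4×15.999 = 203.771 g/mol, of which 28.085 g is Si.
So Si makes up 28.085/203.771 = 0.1378 of the mass, i.e. 13.78%.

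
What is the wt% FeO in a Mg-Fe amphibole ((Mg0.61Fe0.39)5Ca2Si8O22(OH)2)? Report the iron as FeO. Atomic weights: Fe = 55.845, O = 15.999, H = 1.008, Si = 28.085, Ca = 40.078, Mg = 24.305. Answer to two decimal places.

Molar mass of (Mg0.61Fe0.39)5Ca2Si8O22(OH)2 = 3.05*24.305 + 1.95*55.845 + 2*40.078 + 8*28.085 + 24*15.999 + 2*1.008 = 873.856 g/mol.
Each formula unit contains 1.95 Fe, equivalent to 1.95/1 = 1.9500 mol FeO.
M(FeO) = 1×55.845 + 1×15.999 = 71.844 g/mol.
Mass of FeO per formula unit = 1.9500 × 71.844 = 140.096 g.
FeO wt% = 140.096 / 873.856 × 100 = 16.03%.

16.03 wt%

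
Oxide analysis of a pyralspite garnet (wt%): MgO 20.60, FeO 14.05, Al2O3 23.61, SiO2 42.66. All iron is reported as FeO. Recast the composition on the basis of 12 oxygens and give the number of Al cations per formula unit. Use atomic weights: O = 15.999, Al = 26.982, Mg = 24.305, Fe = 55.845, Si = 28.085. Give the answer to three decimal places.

20.60 wt% MgO ÷ 40.304 g/mol = 0.51112 mol, giving 0.51112 Mg and 0.51112 O.
14.05 wt% FeO ÷ 71.844 g/mol = 0.19556 mol, giving 0.19556 Fe and 0.19556 O.
23.61 wt% Al2O3 ÷ 101.961 g/mol = 0.23156 mol, giving 0.46312 Al and 0.69468 O.
42.66 wt% SiO2 ÷ 60.083 g/mol = 0.71002 mol, giving 0.71002 Si and 1.42004 O.
Oxygen sums to 2.82140; scaling by 12/2.82140 = 4.25321 puts the formula on 12 O.
Al: 0.46312 × 4.25321 = 1.970 atoms per formula unit.

1.970 Al apfu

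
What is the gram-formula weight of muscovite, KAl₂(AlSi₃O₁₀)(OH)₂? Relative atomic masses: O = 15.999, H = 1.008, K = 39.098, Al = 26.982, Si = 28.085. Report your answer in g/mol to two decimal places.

M = 1(39.098) + 3(26.982) + 3(28.085) + 12(15.999) + 2(1.008)

398.30 g/mol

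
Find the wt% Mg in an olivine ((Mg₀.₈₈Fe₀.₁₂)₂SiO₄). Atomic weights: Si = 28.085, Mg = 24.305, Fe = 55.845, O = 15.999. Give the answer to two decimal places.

28.85 wt%

Molar mass of (Mg₀.₈₈Fe₀.₁₂)₂SiO₄: 1.76*24.305 + 0.24*55.845 + 1*28.085 + 4*15.999 = 148.261 g/mol.
Mass of Mg per formula unit: 1.76 × 24.305 = 42.777 g.
Weight fraction Mg = 42.777 / 148.261 = 0.2885.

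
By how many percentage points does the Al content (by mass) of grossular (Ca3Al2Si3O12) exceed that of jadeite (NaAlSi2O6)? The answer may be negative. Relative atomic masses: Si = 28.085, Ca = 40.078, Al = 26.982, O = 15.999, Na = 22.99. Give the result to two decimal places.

First mineral: 53.964 g Al in 450.441 g formula = 11.98 wt% Al.
Second mineral: 26.982 g Al in 202.136 g formula = 13.35 wt% Al.
11.98% − 13.35% gives a difference of -1.37 percentage points.

-1.37 percentage points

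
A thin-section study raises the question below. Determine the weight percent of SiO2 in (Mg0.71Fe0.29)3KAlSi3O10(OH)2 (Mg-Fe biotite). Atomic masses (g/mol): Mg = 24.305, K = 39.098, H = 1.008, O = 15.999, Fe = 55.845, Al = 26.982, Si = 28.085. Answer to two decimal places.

M((Mg0.71Fe0.29)3KAlSi3O10(OH)2) = 444.694 g/mol; M(SiO2) = 60.083 g/mol.
Moles SiO2 per formula unit = 3 Si ÷ 1 = 3.0000.
SiO2 fraction = (3.0000 × 60.083) / 444.694 = 180.249/444.694 = 0.4053.

40.53 wt%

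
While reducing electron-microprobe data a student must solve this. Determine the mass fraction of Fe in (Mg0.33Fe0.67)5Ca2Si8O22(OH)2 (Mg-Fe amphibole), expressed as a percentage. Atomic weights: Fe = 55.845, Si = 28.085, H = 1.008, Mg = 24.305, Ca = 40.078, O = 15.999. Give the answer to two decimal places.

M((Mg0.33Fe0.67)5Ca2Si8O22(OH)2) = 918.012 g/mol.
Fe contributes 3.35 × 55.845 = 187.081 g per mole.
187.081/918.012 = 0.2038 → 20.38%.

20.38 wt%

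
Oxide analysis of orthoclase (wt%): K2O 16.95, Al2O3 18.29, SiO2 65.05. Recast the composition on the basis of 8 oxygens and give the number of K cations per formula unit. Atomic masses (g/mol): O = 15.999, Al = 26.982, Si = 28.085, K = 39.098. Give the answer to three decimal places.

0.999 K apfu

16.95 wt% K2O ÷ 94.195 g/mol = 0.17995 mol, giving 0.35990 K and 0.17995 O.
18.29 wt% Al2O3 ÷ 101.961 g/mol = 0.17938 mol, giving 0.35876 Al and 0.53814 O.
65.05 wt% SiO2 ÷ 60.083 g/mol = 1.08267 mol, giving 1.08267 Si and 2.16534 O.
Oxygen sums to 2.88343; scaling by 8/2.88343 = 2.77447 puts the formula on 8 O.
K: 0.35990 × 2.77447 = 0.999 atoms per formula unit.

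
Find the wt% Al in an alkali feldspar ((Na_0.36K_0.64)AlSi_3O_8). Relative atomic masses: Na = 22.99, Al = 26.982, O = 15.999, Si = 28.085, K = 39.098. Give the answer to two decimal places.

Formula mass = 0.36*22.99 + 0.64*39.098 + 1*26.982 + 3*28.085 + 8*15.999 = 272.528 g/mol, of which 26.982 g is Al.
So Al makes up 26.982/272.528 = 0.0990 of the mass, i.e. 9.90%.

9.90 weight percent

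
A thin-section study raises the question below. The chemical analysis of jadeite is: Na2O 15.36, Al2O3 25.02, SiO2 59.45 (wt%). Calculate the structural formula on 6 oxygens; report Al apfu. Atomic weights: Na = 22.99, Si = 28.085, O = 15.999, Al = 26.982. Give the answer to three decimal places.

15.36 wt% Na2O ÷ 61.979 g/mol = 0.24783 mol, giving 0.49566 Na and 0.24783 O.
25.02 wt% Al2O3 ÷ 101.961 g/mol = 0.24539 mol, giving 0.49078 Al and 0.73617 O.
59.45 wt% SiO2 ÷ 60.083 g/mol = 0.98946 mol, giving 0.98946 Si and 1.97892 O.
Oxygen sums to 2.96292; scaling by 6/2.96292 = 2.02503 puts the formula on 6 O.
Al: 0.49078 × 2.02503 = 0.994 atoms per formula unit.

0.994 Al apfu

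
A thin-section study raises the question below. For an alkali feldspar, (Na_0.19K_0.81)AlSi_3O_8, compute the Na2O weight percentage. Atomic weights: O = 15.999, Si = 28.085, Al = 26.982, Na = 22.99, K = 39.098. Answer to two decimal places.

Formula mass = 275.266 g/mol.
0.19 Na → 0.0950 mol Na2O per formula unit; M(Na2O) = 61.979, so Na2O mass = 5.888 g.
5.888/275.266 × 100 = 2.14 wt%.

2.14 wt%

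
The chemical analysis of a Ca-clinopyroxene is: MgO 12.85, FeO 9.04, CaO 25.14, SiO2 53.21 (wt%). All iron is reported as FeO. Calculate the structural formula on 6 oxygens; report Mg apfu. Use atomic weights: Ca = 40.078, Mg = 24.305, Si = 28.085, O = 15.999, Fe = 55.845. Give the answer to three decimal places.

0.718 Mg apfu

MgO: 12.85/40.304 = 0.31883 mol → 0.31883 mol Mg, 0.31883 mol O.
FeO: 9.04/71.844 = 0.12583 mol → 0.12583 mol Fe, 0.12583 mol O.
CaO: 25.14/56.077 = 0.44831 mol → 0.44831 mol Ca, 0.44831 mol O.
SiO2: 53.21/60.083 = 0.88561 mol → 0.88561 mol Si, 1.77122 mol O.
Total oxygen = 2.66419 mol. Normalization factor = 6/2.66419 = 2.25209.
Mg per 6 O = 0.31883 × 2.25209 = 0.718.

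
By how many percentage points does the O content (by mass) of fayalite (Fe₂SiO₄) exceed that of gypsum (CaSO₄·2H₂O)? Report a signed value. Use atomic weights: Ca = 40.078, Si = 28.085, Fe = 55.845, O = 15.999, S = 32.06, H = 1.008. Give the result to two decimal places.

-24.35 percentage points

O in Fe₂SiO₄: molar mass 203.771 g/mol; 4×15.999 = 63.996 g → 31.41 wt%.
O in CaSO₄·2H₂O: molar mass 172.164 g/mol; 6×15.999 = 95.994 g → 55.76 wt%.
Difference = 31.41 − 55.76 = -24.35 percentage points.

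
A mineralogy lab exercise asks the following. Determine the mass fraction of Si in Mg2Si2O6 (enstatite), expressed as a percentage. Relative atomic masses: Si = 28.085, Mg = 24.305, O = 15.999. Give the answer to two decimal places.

27.98 weight percent

Formula mass = 2*24.305 + 2*28.085 + 6*15.999 = 200.774 g/mol, of which 56.170 g is Si.
So Si makes up 56.170/200.774 = 0.2798 of the mass, i.e. 27.98%.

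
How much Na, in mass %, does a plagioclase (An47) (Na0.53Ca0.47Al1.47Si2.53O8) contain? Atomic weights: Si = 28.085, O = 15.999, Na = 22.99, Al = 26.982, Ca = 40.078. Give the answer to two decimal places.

Molar mass of Na0.53Ca0.47Al1.47Si2.53O8: 0.53*22.99 + 0.47*40.078 + 1.47*26.982 + 2.53*28.085 + 8*15.999 = 269.732 g/mol.
Mass of Na per formula unit: 0.53 × 22.99 = 12.185 g.
Weight fraction Na = 12.185 / 269.732 = 0.0452.

4.52 mass %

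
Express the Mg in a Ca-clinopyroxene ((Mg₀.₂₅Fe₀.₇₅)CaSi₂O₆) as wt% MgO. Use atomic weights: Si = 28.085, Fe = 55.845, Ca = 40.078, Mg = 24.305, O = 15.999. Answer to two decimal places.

4.19 wt%

Molar mass of (Mg₀.₂₅Fe₀.₇₅)CaSi₂O₆ = 0.25·24.305 + 0.75·55.845 + 1·40.078 + 2·28.085 + 6·15.999 = 240.202 g/mol.
Each formula unit contains 0.25 Mg, equivalent to 0.25/1 = 0.2500 mol MgO.
M(MgO) = 1×24.305 + 1×15.999 = 40.304 g/mol.
Mass of MgO per formula unit = 0.2500 × 40.304 = 10.076 g.
MgO wt% = 10.076 / 240.202 × 100 = 4.19%.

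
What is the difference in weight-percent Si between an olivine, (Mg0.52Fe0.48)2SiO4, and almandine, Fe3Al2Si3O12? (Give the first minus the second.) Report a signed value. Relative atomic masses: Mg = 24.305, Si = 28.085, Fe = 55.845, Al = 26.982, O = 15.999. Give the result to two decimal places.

First mineral: 28.085 g Si in 170.969 g formula = 16.43 wt% Si.
Second mineral: 84.255 g Si in 497.742 g formula = 16.93 wt% Si.
16.43% − 16.93% gives a difference of -0.50 percentage points.

-0.50 percentage points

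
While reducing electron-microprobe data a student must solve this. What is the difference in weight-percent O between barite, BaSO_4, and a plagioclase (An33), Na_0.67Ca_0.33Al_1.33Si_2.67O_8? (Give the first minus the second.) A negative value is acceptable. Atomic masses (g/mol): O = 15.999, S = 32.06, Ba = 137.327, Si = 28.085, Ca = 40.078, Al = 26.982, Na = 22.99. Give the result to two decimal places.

O in BaSO_4: molar mass 233.383 g/mol; 4×15.999 = 63.996 g → 27.42 wt%.
O in Na_0.67Ca_0.33Al_1.33Si_2.67O_8: molar mass 267.494 g/mol; 8×15.999 = 127.992 g → 47.85 wt%.
Difference = 27.42 − 47.85 = -20.43 percentage points.

-20.43 percentage points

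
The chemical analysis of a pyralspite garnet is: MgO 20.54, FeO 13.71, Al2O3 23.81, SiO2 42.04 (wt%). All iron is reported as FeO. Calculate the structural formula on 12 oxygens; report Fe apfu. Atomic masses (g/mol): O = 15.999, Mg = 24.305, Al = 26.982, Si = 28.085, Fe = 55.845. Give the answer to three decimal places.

0.818 Fe apfu

MgO: 20.54/40.304 = 0.50963 mol → 0.50963 mol Mg, 0.50963 mol O.
FeO: 13.71/71.844 = 0.19083 mol → 0.19083 mol Fe, 0.19083 mol O.
Al2O3: 23.81/101.961 = 0.23352 mol → 0.46704 mol Al, 0.70056 mol O.
SiO2: 42.04/60.083 = 0.69970 mol → 0.69970 mol Si, 1.39940 mol O.
Total oxygen = 2.80042 mol. Normalization factor = 12/2.80042 = 4.28507.
Fe per 12 O = 0.19083 × 4.28507 = 0.818.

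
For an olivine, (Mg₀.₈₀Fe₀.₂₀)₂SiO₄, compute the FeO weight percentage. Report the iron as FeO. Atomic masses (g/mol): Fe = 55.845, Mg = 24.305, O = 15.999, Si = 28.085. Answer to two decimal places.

18.75 wt%

M((Mg₀.₈₀Fe₀.₂₀)₂SiO₄) = 153.307 g/mol; M(FeO) = 71.844 g/mol.
Moles FeO per formula unit = 0.40 Fe ÷ 1 = 0.4000.
FeO fraction = (0.4000 × 71.844) / 153.307 = 28.738/153.307 = 0.1875.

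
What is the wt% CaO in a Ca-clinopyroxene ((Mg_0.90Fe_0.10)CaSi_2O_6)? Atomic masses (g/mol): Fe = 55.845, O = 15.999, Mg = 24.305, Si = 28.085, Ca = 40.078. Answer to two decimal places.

25.52 wt%

Formula mass = 219.701 g/mol.
1 Ca → 1.0000 mol CaO per formula unit; M(CaO) = 56.077, so CaO mass = 56.077 g.
56.077/219.701 × 100 = 25.52 wt%.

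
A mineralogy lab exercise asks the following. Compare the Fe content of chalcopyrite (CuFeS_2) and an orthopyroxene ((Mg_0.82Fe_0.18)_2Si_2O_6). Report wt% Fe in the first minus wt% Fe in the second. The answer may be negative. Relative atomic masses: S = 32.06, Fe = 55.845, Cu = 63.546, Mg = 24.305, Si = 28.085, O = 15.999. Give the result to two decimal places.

20.95 percentage points

First mineral: 55.845 g Fe in 183.511 g formula = 30.43 wt% Fe.
Second mineral: 20.104 g Fe in 212.128 g formula = 9.48 wt% Fe.
30.43% − 9.48% gives a difference of 20.95 percentage points.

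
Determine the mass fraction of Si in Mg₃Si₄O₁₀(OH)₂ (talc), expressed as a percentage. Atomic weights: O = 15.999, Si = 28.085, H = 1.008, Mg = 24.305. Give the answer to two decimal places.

29.62 wt%

M(Mg₃Si₄O₁₀(OH)₂) = 379.259 g/mol.
Si contributes 4 × 28.085 = 112.340 g per mole.
112.340/379.259 = 0.2962 → 29.62%.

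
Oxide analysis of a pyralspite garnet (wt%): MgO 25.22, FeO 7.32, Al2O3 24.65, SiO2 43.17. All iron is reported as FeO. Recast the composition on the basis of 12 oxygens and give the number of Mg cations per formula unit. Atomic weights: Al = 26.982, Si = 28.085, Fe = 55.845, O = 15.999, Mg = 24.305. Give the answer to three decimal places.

MgO (M=40.304): mol = 0.62574; Mg = 0.62574, O = 0.62574.
FeO (M=71.844): mol = 0.10189; Fe = 0.10189, O = 0.10189.
Al2O3 (M=101.961): mol = 0.24176; Al = 0.48352, O = 0.72528.
SiO2 (M=60.083): mol = 0.71851; Si = 0.71851, O = 1.43702.
ΣO = 2.88993; factor = 12/ΣO = 4.15235.
Mg apfu = 0.62574 × 4.15235 = 2.598.

2.598 Mg apfu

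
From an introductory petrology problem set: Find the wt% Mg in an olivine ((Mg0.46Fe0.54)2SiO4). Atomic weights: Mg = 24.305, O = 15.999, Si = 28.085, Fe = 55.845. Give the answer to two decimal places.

Formula mass = 0.92·24.305 + 1.08·55.845 + 1·28.085 + 4·15.999 = 174.754 g/mol, of which 22.361 g is Mg.
So Mg makes up 22.361/174.754 = 0.1280 of the mass, i.e. 12.80%.

12.80 wt%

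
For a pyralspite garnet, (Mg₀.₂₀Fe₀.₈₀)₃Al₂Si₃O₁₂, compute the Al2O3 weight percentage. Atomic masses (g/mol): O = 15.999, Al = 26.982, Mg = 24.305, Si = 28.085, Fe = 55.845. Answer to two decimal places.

21.29 wt%

Molar mass of (Mg₀.₂₀Fe₀.₈₀)₃Al₂Si₃O₁₂ = 0.60·24.305 + 2.40·55.845 + 2·26.982 + 3·28.085 + 12·15.999 = 478.818 g/mol.
Each formula unit contains 2 Al, equivalent to 2/2 = 1.0000 mol Al2O3.
M(Al2O3) = 2×26.982 + 3×15.999 = 101.961 g/mol.
Mass of Al2O3 per formula unit = 1.0000 × 101.961 = 101.961 g.
Al2O3 wt% = 101.961 / 478.818 × 100 = 21.29%.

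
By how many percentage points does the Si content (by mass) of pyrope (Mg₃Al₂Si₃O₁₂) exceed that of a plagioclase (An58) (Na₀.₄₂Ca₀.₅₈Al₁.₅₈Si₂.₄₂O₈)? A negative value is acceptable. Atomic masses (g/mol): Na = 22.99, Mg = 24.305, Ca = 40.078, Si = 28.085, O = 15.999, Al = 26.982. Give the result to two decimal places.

First mineral: 84.255 g Si in 403.122 g formula = 20.90 wt% Si.
Second mineral: 67.966 g Si in 271.490 g formula = 25.03 wt% Si.
20.90% − 25.03% gives a difference of -4.13 percentage points.

-4.13 percentage points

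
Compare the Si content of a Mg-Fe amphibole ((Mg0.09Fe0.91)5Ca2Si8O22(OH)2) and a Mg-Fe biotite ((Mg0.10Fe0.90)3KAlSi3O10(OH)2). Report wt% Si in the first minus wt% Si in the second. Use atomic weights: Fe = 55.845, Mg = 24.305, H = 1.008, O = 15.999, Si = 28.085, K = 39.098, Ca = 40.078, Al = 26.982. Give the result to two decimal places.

6.74 percentage points

M((Mg0.09Fe0.91)5Ca2Si8O22(OH)2) = 955.860 g/mol, so wt% Si = 224.680/955.860 × 100 = 23.51%.
M((Mg0.10Fe0.90)3KAlSi3O10(OH)2) = 502.412 g/mol, so wt% Si = 84.255/502.412 × 100 = 16.77%.
23.51 − 16.77 = 6.74 pp.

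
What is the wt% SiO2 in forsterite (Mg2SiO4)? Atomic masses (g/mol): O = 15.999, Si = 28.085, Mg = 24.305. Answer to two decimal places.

42.71 wt%

Molar mass of Mg2SiO4 = 2·24.305 + 1·28.085 + 4·15.999 = 140.691 g/mol.
Each formula unit contains 1 Si, equivalent to 1/1 = 1.0000 mol SiO2.
M(SiO2) = 1×28.085 + 2×15.999 = 60.083 g/mol.
Mass of SiO2 per formula unit = 1.0000 × 60.083 = 60.083 g.
SiO2 wt% = 60.083 / 140.691 × 100 = 42.71%.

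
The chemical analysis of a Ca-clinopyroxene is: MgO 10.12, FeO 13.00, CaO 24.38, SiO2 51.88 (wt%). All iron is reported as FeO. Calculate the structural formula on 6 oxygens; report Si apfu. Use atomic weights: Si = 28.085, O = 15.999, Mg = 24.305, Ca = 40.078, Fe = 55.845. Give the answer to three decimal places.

1.997 Si apfu

10.12 wt% MgO ÷ 40.304 g/mol = 0.25109 mol, giving 0.25109 Mg and 0.25109 O.
13.00 wt% FeO ÷ 71.844 g/mol = 0.18095 mol, giving 0.18095 Fe and 0.18095 O.
24.38 wt% CaO ÷ 56.077 g/mol = 0.43476 mol, giving 0.43476 Ca and 0.43476 O.
51.88 wt% SiO2 ÷ 60.083 g/mol = 0.86347 mol, giving 0.86347 Si and 1.72694 O.
Oxygen sums to 2.59374; scaling by 6/2.59374 = 2.31326 puts the formula on 6 O.
Si: 0.86347 × 2.31326 = 1.997 atoms per formula unit.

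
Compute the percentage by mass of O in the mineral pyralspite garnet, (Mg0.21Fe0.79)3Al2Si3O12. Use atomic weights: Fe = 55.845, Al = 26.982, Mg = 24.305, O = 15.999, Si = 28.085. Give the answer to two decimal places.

Molar mass of (Mg0.21Fe0.79)3Al2Si3O12: 0.63·24.305 + 2.37·55.845 + 2·26.982 + 3·28.085 + 12·15.999 = 477.872 g/mol.
Mass of O per formula unit: 12 × 15.999 = 191.988 g.
Weight fraction O = 191.988 / 477.872 = 0.4018.

40.18 wt%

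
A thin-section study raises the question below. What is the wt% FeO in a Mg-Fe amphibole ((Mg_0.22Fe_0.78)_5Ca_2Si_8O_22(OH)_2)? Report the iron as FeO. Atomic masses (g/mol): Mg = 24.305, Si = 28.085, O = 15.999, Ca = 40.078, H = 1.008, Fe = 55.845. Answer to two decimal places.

29.96 wt%

Molar mass of (Mg_0.22Fe_0.78)_5Ca_2Si_8O_22(OH)_2 = 1.10·24.305 + 3.90·55.845 + 2·40.078 + 8·28.085 + 24·15.999 + 2·1.008 = 935.359 g/mol.
Each formula unit contains 3.90 Fe, equivalent to 3.90/1 = 3.9000 mol FeO.
M(FeO) = 1×55.845 + 1×15.999 = 71.844 g/mol.
Mass of FeO per formula unit = 3.9000 × 71.844 = 280.192 g.
FeO wt% = 280.192 / 935.359 × 100 = 29.96%.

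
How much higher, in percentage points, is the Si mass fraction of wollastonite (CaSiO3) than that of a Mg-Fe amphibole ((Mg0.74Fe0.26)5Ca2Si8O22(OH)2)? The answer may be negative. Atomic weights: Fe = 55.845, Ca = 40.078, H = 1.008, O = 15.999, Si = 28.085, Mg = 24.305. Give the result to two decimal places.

Si in CaSiO3: molar mass 116.160 g/mol; 1×28.085 = 28.085 g → 24.18 wt%.
Si in (Mg0.74Fe0.26)5Ca2Si8O22(OH)2: molar mass 853.355 g/mol; 8×28.085 = 224.680 g → 26.33 wt%.
Difference = 24.18 − 26.33 = -2.15 percentage points.

-2.15 percentage points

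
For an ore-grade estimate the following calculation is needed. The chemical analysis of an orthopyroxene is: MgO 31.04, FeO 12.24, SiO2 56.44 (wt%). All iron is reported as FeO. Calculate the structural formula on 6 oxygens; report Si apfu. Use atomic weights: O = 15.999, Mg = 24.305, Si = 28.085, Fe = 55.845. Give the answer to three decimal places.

MgO: 31.04/40.304 = 0.77015 mol → 0.77015 mol Mg, 0.77015 mol O.
FeO: 12.24/71.844 = 0.17037 mol → 0.17037 mol Fe, 0.17037 mol O.
SiO2: 56.44/60.083 = 0.93937 mol → 0.93937 mol Si, 1.87874 mol O.
Total oxygen = 2.81926 mol. Normalization factor = 6/2.81926 = 2.12822.
Si per 6 O = 0.93937 × 2.12822 = 1.999.

1.999 Si apfu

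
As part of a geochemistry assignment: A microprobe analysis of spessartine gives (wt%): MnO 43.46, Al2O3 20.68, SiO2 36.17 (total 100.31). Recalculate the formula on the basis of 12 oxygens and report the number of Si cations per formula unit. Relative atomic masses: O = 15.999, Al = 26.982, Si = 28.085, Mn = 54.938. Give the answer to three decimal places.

MnO (M=70.937): mol = 0.61266; Mn = 0.61266, O = 0.61266.
Al2O3 (M=101.961): mol = 0.20282; Al = 0.40564, O = 0.60846.
SiO2 (M=60.083): mol = 0.60200; Si = 0.60200, O = 1.20400.
ΣO = 2.42512; factor = 12/ΣO = 4.94821.
Si apfu = 0.60200 × 4.94821 = 2.979.

2.979 Si apfu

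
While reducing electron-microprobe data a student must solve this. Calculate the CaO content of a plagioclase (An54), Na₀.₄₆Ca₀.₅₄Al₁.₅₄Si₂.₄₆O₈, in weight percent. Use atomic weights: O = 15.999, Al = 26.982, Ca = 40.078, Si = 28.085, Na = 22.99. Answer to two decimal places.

11.18 wt%

M(Na₀.₄₆Ca₀.₅₄Al₁.₅₄Si₂.₄₆O₈) = 270.851 g/mol; M(CaO) = 56.077 g/mol.
Moles CaO per formula unit = 0.54 Ca ÷ 1 = 0.5400.
CaO fraction = (0.5400 × 56.077) / 270.851 = 30.282/270.851 = 0.1118.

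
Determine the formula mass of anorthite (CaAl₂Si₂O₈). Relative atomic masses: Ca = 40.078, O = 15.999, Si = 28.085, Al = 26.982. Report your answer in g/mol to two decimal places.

The formula mass is the sum 1(40.078) + 2(26.982) + 2(28.085) + 8(15.999).

278.20 g/mol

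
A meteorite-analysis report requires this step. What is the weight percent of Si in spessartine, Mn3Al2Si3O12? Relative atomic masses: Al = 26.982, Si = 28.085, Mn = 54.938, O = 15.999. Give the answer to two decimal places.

17.02 weight percent

M(Mn3Al2Si3O12) = 495.021 g/mol.
Si contributes 3 × 28.085 = 84.255 g per mole.
84.255/495.021 = 0.1702 → 17.02%.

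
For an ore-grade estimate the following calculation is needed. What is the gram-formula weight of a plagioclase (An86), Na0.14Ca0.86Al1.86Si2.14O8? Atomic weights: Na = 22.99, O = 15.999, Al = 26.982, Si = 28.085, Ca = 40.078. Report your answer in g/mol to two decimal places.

275.97 g/mol

Na: 0.14 × 22.99 = 3.2186
Ca: 0.86 × 40.078 = 34.4671
Al: 1.86 × 26.982 = 50.1865
Si: 2.14 × 28.085 = 60.1019
O: 8 × 15.999 = 127.9920
Summing the contributions gives the formula mass.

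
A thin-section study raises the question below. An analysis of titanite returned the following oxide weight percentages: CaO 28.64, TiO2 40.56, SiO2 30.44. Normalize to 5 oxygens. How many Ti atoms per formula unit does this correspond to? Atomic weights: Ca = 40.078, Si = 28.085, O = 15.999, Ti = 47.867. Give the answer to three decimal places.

CaO: 28.64/56.077 = 0.51073 mol → 0.51073 mol Ca, 0.51073 mol O.
TiO2: 40.56/79.865 = 0.50786 mol → 0.50786 mol Ti, 1.01572 mol O.
SiO2: 30.44/60.083 = 0.50663 mol → 0.50663 mol Si, 1.01326 mol O.
Total oxygen = 2.53971 mol. Normalization factor = 5/2.53971 = 1.96873.
Ti per 5 O = 0.50786 × 1.96873 = 1.000.

1.000 Ti apfu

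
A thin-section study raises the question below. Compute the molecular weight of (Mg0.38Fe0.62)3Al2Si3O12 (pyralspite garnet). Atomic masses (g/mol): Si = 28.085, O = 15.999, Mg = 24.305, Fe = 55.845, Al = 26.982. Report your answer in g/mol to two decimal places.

461.79 g/mol

The formula mass is the sum 1.14(24.305) + 1.86(55.845) + 2(26.982) + 3(28.085) + 12(15.999).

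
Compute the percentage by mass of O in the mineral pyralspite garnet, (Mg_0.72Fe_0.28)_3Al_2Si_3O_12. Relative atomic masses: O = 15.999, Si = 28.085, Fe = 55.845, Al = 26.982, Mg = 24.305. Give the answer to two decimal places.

Molar mass of (Mg_0.72Fe_0.28)_3Al_2Si_3O_12: 2.16×24.305 + 0.84×55.845 + 2×26.982 + 3×28.085 + 12×15.999 = 429.616 g/mol.
Mass of O per formula unit: 12 × 15.999 = 191.988 g.
Weight fraction O = 191.988 / 429.616 = 0.4469.

44.69 mass %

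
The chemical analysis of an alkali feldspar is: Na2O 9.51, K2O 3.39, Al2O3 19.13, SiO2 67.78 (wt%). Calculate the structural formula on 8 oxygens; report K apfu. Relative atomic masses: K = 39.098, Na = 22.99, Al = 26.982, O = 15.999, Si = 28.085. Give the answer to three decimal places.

0.191 K apfu

Na2O (M=61.979): mol = 0.15344; Na = 0.30688, O = 0.15344.
K2O (M=94.195): mol = 0.03599; K = 0.07198, O = 0.03599.
Al2O3 (M=101.961): mol = 0.18762; Al = 0.37524, O = 0.56286.
SiO2 (M=60.083): mol = 1.12811; Si = 1.12811, O = 2.25622.
ΣO = 3.00851; factor = 8/ΣO = 2.65912.
K apfu = 0.07198 × 2.65912 = 0.191.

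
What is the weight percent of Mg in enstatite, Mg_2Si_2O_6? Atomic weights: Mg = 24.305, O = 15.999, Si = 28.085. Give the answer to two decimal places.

24.21 mass %

Molar mass of Mg_2Si_2O_6: 2*24.305 + 2*28.085 + 6*15.999 = 200.774 g/mol.
Mass of Mg per formula unit: 2 × 24.305 = 48.610 g.
Weight fraction Mg = 48.610 / 200.774 = 0.2421.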